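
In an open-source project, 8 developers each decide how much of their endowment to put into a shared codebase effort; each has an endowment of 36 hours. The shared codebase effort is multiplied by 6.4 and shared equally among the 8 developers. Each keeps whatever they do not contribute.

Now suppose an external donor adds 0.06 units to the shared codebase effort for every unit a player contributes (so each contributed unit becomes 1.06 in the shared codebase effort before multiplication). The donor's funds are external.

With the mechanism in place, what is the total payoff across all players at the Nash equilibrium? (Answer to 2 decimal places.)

288.00 hours

Even with the mechanism, each unit contributed returns only 6.4 × 1.06 / 8 = 0.8480 per unit of net cost, so contributing nothing is still dominant.
Everyone keeps their endowment and the group total is 8 × 36 = 288.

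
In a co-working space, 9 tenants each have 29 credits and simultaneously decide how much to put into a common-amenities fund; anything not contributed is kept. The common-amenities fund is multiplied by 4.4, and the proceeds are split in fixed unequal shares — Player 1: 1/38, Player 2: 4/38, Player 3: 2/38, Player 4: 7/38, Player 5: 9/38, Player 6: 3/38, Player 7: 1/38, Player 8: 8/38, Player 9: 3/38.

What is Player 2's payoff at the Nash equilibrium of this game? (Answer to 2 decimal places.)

42.43 credits

A player with share s gets back 4.4·s per unit contributed, so full contribution is dominant for anyone with s > 1/4.4 = 0.2273 and zero contribution is dominant for anyone below.
The only share above 0.2273 is Player 5's 9/38, contributing 29; the remaining 8 contribute 0. Total contributed: 29.
Player 2 keeps 29 and receives 4.4 × 29 × 4/38 = 13.43 from the common-amenities fund, for a payoff of 42.43.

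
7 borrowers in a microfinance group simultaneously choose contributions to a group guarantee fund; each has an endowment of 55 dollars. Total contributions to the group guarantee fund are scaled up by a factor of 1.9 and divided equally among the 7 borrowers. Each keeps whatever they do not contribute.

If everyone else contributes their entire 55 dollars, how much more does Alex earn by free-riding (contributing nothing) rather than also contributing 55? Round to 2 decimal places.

40.07 dollars

Switching from a contribution of 55 to 0 lets Alex keep an extra 55 dollars, but lowers the group guarantee fund by 55, which costs Alex their own share of that drop: 1.9/7 × 55 = 14.93.
Net gain = 55 − 14.93 = 40.07. The private return per contributed unit (0.2714) is below 1, so free-riding is indeed the best response regardless of what the others do.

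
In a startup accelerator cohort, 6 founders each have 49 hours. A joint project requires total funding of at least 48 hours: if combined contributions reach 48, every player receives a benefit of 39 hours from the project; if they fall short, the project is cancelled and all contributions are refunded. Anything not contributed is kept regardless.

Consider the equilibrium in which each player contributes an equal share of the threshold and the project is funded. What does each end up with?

80 hours

Equal share of the threshold: 48/6 = 8.
At this profile no one gains by cutting their contribution: any cut drops the total below 48, the project is cancelled, contributions are refunded, and the deviator ends with 49, which is less than 49 − 8 + 39 = 80. Contributing more than 8 just wastes the excess. So contributing exactly 8 is a best response.
Each player's payoff: 49 − 8 + 39 = 80.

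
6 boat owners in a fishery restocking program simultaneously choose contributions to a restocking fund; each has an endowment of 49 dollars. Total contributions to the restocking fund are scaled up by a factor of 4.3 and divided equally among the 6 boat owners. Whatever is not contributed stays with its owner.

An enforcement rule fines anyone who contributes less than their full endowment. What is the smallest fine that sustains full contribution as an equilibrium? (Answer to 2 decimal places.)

13.88 dollars

Given the others contribute fully, the best deviation is to contribute 0 (any partial contribution still incurs the fine and gives up units whose private return 0.7167 is below 1).
Deviating from 49 to 0 saves 49 dollars but forfeits the deviator's share of the drop in the restocking fund: 4.3/6 × 49 = 35.12.
So the deviation gain is 49 − 35.12 = 13.88, and the fine must be at least 13.88 dollars to wipe it out.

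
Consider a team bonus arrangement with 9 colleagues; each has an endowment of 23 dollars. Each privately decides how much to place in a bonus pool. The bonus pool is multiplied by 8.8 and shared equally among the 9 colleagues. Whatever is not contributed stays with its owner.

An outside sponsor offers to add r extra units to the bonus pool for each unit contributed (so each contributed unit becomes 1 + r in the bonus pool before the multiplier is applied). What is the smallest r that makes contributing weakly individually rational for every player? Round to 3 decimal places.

With matching at rate r, one contributed unit becomes (1 + r) in the bonus pool and returns 8.8 × (1 + r) / 9 to the contributor.
Setting this equal to 1: 1 + r = 9/8.8 = 1.0227.
So the minimum matching rate is r = 1.0227 − 1 = 0.023.

0.023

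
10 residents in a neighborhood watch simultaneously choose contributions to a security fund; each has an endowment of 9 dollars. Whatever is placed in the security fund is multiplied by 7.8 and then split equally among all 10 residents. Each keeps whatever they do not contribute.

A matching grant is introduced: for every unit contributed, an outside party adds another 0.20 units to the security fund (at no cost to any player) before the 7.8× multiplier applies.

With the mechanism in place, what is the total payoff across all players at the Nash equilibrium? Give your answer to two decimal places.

The effective private return is 7.8 × 1.20 / 10 = 0.9360, which is still under 1, so the mechanism doesn't change anyone's dominant strategy: zero contribution.
At the Nash equilibrium no one contributes; group total payoff = 10 × 9 = 90.

90.00 dollars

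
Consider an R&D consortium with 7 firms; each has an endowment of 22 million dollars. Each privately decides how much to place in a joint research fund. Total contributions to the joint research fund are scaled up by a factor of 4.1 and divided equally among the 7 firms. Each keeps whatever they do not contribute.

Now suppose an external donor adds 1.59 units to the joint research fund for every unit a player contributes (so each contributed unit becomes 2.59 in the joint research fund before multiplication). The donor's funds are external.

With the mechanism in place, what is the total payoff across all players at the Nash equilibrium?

1635.33 million dollars

With the mechanism, a contributed unit returns 4.1 × 2.59 / 7 = 1.5170 per unit of net cost to the contributor — now above 1 — so contributing fully is weakly dominant for every player.
So the Nash equilibrium is full contribution by all 7; the group earns 4.1 × 2.59 × 154 = 1635.33.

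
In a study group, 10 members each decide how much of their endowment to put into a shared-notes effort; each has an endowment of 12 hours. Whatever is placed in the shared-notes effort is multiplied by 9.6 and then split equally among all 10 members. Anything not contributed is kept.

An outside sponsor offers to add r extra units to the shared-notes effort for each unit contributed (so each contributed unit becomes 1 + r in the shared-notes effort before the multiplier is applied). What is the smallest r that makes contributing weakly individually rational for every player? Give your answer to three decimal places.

With matching at rate r, one contributed unit becomes (1 + r) in the shared-notes effort and returns 9.6 × (1 + r) / 10 to the contributor.
Setting this equal to 1: 1 + r = 10/9.6 = 1.0417.
So the minimum matching rate is r = 1.0417 − 1 = 0.042.

0.042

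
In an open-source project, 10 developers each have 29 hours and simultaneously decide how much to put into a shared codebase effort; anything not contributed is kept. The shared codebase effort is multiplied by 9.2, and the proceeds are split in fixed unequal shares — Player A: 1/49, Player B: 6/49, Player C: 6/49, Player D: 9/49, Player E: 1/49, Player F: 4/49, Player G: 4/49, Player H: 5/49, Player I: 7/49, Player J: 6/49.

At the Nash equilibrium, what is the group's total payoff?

1479.00 hours

Each unit j contributes comes back to j as 9.2 × (j's share), so j prefers to contribute only if that share exceeds 1/9.2 = 0.1087; otherwise keeping the unit dominates.
The shares above 0.1087 belong to Player B, Player C, Player D, Player I and Player J, contributing 29 each; the remaining 5 contribute 0. Total contributed: 145.
The shared codebase effort pays out 9.2 × 145 = 1334.00 in total (split across the unequal shares, but the aggregate is all that matters for the group sum).
The 5 free-riders keep 29 each, adding 145. Group total = 145 + 1334.00 = 1479.00.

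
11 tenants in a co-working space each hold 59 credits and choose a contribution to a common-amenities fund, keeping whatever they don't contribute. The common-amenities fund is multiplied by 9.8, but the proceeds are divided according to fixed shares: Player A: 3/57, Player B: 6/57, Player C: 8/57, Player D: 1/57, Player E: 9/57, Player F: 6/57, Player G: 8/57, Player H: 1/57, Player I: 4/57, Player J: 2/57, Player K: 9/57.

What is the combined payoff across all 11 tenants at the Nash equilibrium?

Player j's private return per contributed unit is 9.8 × (j's share). Contributing is weakly dominant for j when that share is at least 1/9.8 = 0.1020, and contributing 0 is dominant otherwise.
Player B, Player C, Player E, Player F, Player G and Player K are above the threshold, contributing 59 each; the remaining 5 contribute 0. Total contributed: 354.
The common-amenities fund pays out 9.8 × 354 = 3469.20 in total (split across the unequal shares, but the aggregate is all that matters for the group sum).
The 5 free-riders keep 59 each, adding 295. Group total = 295 + 3469.20 = 3764.20.

3764.20 credits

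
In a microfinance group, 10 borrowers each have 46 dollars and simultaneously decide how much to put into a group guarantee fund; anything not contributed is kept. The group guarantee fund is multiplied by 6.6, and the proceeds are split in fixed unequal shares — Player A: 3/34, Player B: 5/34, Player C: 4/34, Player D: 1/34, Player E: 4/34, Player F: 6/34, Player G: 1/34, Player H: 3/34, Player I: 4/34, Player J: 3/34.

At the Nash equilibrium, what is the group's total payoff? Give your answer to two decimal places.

For player j, contributing a unit is worthwhile iff 6.6 × (j's share) ≥ 1, i.e. iff j's share is at least 0.1515.
The only share above 0.1515 is Player F's 6/34, contributing 46; the remaining 9 contribute 0. Total contributed: 46.
The group guarantee fund pays out 6.6 × 46 = 303.60 in total (split across the unequal shares, but the aggregate is all that matters for the group sum).
The 9 free-riders keep 46 each, adding 414. Group total = 414 + 303.60 = 717.60.

717.60 dollars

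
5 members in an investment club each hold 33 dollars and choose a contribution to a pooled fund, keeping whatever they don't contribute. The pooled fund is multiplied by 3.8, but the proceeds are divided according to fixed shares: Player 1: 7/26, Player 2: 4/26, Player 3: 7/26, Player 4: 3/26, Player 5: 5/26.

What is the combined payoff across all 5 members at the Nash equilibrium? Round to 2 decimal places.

349.80 dollars

For player j, contributing a unit is worthwhile iff 3.8 × (j's share) ≥ 1, i.e. iff j's share is at least 0.2632.
The shares above 0.2632 belong to Player 1 and Player 3, contributing 33 each; the remaining 3 contribute 0. Total contributed: 66.
The pooled fund pays out 3.8 × 66 = 250.80 in total (split across the unequal shares, but the aggregate is all that matters for the group sum).
The 3 free-riders keep 33 each, adding 99. Group total = 99 + 250.80 = 349.80.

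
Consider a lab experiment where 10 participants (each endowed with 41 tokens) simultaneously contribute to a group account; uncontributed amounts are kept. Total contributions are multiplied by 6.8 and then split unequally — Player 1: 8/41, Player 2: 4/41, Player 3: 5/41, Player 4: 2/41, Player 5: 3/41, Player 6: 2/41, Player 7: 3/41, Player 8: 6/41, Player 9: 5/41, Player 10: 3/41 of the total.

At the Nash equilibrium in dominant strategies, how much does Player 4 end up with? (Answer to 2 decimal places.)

54.60 tokens

Each unit j contributes comes back to j as 6.8 × (j's share), so j prefers to contribute only if that share exceeds 1/6.8 = 0.1471; otherwise keeping the unit dominates.
Only Player 1 (8/41) clears that bar, contributing 41; the remaining 9 contribute 0. Total contributed: 41.
Player 4 keeps 41 and receives 6.8 × 41 × 2/41 = 13.60 from the group account, for a payoff of 54.60.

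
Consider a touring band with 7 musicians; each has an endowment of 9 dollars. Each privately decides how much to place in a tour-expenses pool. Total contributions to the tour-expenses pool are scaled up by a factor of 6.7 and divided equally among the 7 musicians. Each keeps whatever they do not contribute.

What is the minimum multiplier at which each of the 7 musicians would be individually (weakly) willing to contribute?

7

A contributed unit returns (multiplier)/7 to its contributor.
This reaches 1 exactly when the multiplier is 7.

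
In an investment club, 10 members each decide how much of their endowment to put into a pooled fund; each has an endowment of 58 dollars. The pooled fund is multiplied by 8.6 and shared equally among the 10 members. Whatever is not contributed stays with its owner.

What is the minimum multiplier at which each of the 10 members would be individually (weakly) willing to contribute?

A contributed unit returns (multiplier)/10 to its contributor.
This reaches 1 exactly when the multiplier is 10.

10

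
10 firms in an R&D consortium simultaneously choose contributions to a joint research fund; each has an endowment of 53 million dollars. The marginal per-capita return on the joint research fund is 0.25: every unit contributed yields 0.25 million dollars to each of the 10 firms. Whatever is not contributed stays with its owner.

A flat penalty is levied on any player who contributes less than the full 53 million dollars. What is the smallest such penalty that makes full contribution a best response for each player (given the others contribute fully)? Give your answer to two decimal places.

39.75 million dollars

Given the others contribute fully, the best deviation is to contribute 0 (any partial contribution still incurs the fine and gives up units whose private return 0.25 is below 1).
Deviating from 53 to 0 saves 53 million dollars but forfeits the deviator's share of the drop in the joint research fund: 0.25 × 53 = 13.25.
So the deviation gain is 53 − 13.25 = 39.75, and the fine must be at least 39.75 million dollars to wipe it out.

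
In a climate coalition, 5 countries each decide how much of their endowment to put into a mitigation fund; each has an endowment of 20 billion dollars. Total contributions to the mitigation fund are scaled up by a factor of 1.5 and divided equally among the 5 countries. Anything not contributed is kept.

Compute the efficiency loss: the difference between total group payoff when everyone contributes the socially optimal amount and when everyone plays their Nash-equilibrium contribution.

50.00 billion dollars

Each contributed unit returns 1.5/5 = 0.3000 to its contributor — below 1 — so contributing 0 is dominant for every player. At the Nash equilibrium everyone keeps their 20, and the group total is 5 × 20 = 100.
Each contributed unit returns 1.500 to the group as a whole (0.3000 to each of 5 players), which exceeds 1, so the social optimum is full contribution: group total = 1.500 × 100 = 150.00.
Efficiency loss = 150.00 − 100 = 50.00.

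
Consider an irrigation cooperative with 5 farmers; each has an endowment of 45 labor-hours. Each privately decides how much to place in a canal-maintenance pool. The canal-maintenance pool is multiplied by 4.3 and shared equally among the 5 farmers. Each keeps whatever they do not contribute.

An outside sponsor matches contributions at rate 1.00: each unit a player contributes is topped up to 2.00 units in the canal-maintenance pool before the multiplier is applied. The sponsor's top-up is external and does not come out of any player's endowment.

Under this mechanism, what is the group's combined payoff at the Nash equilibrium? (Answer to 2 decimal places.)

The effective private return per unit is now 4.3 × 2.00 / 5 = 1.7200 > 1, so every player's dominant strategy flips to full contribution.
So the Nash equilibrium is full contribution by all 5; the group earns 4.3 × 2.00 × 225 = 1935.00.

1935.00 labor-hours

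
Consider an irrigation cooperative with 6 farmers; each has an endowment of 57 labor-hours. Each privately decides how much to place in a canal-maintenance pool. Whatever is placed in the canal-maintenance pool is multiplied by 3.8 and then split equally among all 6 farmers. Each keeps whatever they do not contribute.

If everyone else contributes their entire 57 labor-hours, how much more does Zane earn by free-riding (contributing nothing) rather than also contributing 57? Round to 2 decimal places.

20.90 labor-hours

Switching from a contribution of 57 to 0 lets Zane keep an extra 57 labor-hours, but lowers the canal-maintenance pool by 57, which costs Zane their own share of that drop: 3.8/6 × 57 = 36.10.
Net gain = 57 − 36.10 = 20.90. The private return per contributed unit (0.6333) is below 1, so free-riding is indeed the best response regardless of what the others do.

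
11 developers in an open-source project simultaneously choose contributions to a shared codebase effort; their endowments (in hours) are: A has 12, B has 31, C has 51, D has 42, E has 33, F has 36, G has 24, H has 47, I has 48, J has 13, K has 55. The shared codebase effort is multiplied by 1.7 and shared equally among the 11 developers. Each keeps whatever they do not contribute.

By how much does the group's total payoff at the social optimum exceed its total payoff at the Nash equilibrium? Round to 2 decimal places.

274.40 hours

The private return per contributed unit is 1.7/11 = 0.1545 < 1 for every player regardless of endowment, so the Nash equilibrium is zero contribution and the group total is Σ E_j = 12 + 31 + 51 + 42 + 33 + 36 + 24 + 47 + 48 + 13 + 55 = 392.
Each contributed unit returns 1.700 to the group, so the social optimum is full contribution by everyone: group total = 1.700 × 392 = 666.40.
Efficiency loss = (1.700 − 1) × 392 = 274.40.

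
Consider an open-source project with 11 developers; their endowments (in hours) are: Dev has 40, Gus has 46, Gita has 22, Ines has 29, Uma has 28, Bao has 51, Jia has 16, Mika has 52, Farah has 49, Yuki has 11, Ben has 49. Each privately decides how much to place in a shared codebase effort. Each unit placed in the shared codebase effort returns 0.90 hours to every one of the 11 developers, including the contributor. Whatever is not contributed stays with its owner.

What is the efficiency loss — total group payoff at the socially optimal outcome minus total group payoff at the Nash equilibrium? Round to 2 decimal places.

3497.70 hours

The private return per contributed unit is 0.90 < 1 for everyone, so the Nash equilibrium is zero contribution and the group total is Σ E_j = 40 + 46 + 22 + 29 + 28 + 51 + 16 + 52 + 49 + 11 + 49 = 393.
Each contributed unit returns 9.900 to the group, so the social optimum is full contribution by everyone: group total = 9.900 × 393 = 3890.70.
Efficiency loss = (9.900 − 1) × 393 = 3497.70.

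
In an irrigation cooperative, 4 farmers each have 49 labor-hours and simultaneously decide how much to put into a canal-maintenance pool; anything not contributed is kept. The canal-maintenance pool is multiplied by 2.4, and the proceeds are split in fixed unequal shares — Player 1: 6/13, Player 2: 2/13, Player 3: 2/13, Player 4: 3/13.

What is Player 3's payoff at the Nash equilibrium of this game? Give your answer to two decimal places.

67.09 labor-hours

Each unit j contributes comes back to j as 2.4 × (j's share), so j prefers to contribute only if that share exceeds 1/2.4 = 0.4167; otherwise keeping the unit dominates.
Only Player 1 (6/13) clears that bar, contributing 49; the remaining 3 contribute 0. Total contributed: 49.
Player 3 keeps 49 and receives 2.4 × 49 × 2/13 = 18.09 from the canal-maintenance pool, for a payoff of 67.09.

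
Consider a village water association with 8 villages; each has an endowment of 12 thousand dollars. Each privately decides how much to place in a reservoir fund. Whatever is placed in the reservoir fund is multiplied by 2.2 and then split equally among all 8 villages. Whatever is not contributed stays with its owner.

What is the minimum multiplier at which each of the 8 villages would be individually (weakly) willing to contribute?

A contributed unit returns (multiplier)/8 to its contributor.
This reaches 1 exactly when the multiplier is 8.

8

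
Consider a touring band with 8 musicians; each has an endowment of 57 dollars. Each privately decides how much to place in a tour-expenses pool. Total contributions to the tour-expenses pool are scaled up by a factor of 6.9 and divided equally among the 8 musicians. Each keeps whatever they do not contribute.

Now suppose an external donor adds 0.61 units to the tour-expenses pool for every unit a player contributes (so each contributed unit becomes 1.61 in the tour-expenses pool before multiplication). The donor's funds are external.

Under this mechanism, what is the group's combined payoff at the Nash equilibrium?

5065.70 dollars

Under the mechanism each unit contributed yields 6.9 × 1.61 / 8 = 1.3886 back to its contributor per unit of net cost, which exceeds 1, making full contribution the dominant choice for everyone.
At the Nash equilibrium everyone contributes 57. Group total payoff = 6.9 × 1.61 × 456 = 5065.70.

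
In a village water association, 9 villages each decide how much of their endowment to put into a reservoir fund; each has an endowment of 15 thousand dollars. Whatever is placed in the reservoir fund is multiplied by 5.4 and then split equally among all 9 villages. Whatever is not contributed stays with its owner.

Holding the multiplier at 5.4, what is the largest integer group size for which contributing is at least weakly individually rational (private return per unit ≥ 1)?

Private return per unit is 5.4/(group size), which is ≥ 1 whenever the group size is ≤ 5.4.
The largest such integer is 5.

5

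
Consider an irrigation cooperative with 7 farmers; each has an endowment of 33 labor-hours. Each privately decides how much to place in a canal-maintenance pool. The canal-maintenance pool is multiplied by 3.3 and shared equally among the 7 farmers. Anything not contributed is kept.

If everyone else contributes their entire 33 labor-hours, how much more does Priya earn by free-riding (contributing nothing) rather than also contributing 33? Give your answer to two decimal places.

Switching from a contribution of 33 to 0 lets Priya keep an extra 33 labor-hours, but lowers the canal-maintenance pool by 33, which costs Priya their own share of that drop: 3.3/7 × 33 = 15.56.
Net gain = 33 − 15.56 = 17.44. The private return per contributed unit (0.4714) is below 1, so free-riding is indeed the best response regardless of what the others do.

17.44 labor-hours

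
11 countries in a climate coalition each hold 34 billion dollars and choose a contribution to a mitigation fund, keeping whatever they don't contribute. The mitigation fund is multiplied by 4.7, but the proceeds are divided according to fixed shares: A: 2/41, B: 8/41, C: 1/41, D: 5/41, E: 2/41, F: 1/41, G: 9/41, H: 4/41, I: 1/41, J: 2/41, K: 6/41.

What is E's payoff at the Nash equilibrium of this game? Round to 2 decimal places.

Each unit j contributes comes back to j as 4.7 × (j's share), so j prefers to contribute only if that share exceeds 1/4.7 = 0.2128; otherwise keeping the unit dominates.
The only share above 0.2128 is G's 9/41, contributing 34; the remaining 10 contribute 0. Total contributed: 34.
E keeps 34 and receives 4.7 × 34 × 2/41 = 7.80 from the mitigation fund, for a payoff of 41.80.

41.80 billion dollars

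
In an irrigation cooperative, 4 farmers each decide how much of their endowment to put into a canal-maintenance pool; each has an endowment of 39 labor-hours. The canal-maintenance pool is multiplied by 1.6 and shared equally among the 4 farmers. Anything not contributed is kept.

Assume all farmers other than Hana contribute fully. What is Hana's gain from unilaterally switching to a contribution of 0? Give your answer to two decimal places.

Switching from a contribution of 39 to 0 lets Hana keep an extra 39 labor-hours, but lowers the canal-maintenance pool by 39, which costs Hana their own share of that drop: 1.6/4 × 39 = 15.60.
Net gain = 39 − 15.60 = 23.40. The private return per contributed unit (0.4000) is below 1, so free-riding is indeed the best response regardless of what the others do.

23.40 labor-hours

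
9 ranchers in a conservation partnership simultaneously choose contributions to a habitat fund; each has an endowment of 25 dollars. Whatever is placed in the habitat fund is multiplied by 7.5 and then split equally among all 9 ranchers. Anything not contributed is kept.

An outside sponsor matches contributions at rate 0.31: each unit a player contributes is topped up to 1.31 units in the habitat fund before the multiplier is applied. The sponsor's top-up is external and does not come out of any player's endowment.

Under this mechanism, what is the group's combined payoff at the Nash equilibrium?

With the mechanism, a contributed unit returns 7.5 × 1.31 / 9 = 1.0917 per unit of net cost to the contributor — now above 1 — so contributing fully is weakly dominant for every player.
So the Nash equilibrium is full contribution by all 9; the group earns 7.5 × 1.31 × 225 = 2210.63.

2210.63 dollars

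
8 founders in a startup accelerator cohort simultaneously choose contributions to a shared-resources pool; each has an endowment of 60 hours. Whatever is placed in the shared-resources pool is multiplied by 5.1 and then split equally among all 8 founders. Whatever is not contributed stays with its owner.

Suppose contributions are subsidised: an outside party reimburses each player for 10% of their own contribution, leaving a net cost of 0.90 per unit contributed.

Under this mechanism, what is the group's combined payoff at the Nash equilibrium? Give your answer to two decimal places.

480.00 hours

Even with the mechanism, each unit contributed returns only (5.1/8) / 0.90 = 0.7083 per unit of net cost, so contributing nothing is still dominant.
Everyone keeps their endowment and the group total is 8 × 60 = 480.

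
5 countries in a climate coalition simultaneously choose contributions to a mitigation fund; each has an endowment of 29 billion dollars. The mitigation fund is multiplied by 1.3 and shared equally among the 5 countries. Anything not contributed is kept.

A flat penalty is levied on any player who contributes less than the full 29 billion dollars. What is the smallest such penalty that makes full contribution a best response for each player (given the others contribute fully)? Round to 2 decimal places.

Given the others contribute fully, the best deviation is to contribute 0 (any partial contribution still incurs the fine and gives up units whose private return 0.2600 is below 1).
Deviating from 29 to 0 saves 29 billion dollars but forfeits the deviator's share of the drop in the mitigation fund: 1.3/5 × 29 = 7.54.
So the deviation gain is 29 − 7.54 = 21.46, and the fine must be at least 21.46 billion dollars to wipe it out.

21.46 billion dollars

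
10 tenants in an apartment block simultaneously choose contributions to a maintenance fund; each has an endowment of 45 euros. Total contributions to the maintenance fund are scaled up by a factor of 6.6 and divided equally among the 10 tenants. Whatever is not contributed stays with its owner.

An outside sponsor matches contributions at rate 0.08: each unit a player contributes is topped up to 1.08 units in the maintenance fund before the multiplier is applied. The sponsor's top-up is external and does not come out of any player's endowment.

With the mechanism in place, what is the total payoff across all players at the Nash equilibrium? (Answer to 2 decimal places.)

450.00 euros

Even with the mechanism, each unit contributed returns only 6.6 × 1.08 / 10 = 0.7128 per unit of net cost, so contributing nothing is still dominant.
Everyone keeps their endowment and the group total is 10 × 45 = 450.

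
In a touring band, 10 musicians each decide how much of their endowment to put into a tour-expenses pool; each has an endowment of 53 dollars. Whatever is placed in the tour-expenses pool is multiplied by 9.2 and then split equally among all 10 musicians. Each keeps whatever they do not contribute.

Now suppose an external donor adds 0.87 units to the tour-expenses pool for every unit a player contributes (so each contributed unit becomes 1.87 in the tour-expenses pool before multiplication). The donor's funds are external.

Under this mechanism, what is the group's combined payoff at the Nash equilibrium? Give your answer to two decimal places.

With the mechanism, a contributed unit returns 9.2 × 1.87 / 10 = 1.7204 per unit of net cost to the contributor — now above 1 — so contributing fully is weakly dominant for every player.
So the Nash equilibrium is full contribution by all 10; the group earns 9.2 × 1.87 × 530 = 9118.12.

9118.12 dollars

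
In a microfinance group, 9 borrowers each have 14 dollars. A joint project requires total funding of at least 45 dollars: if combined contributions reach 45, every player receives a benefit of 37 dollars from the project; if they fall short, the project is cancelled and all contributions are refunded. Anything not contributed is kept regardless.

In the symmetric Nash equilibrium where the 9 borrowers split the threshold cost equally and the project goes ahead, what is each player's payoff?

Equal share of the threshold: 45/9 = 5.
At this profile no one gains by cutting their contribution: any cut drops the total below 45, the project is cancelled, contributions are refunded, and the deviator ends with 14, which is less than 14 − 5 + 37 = 46. Contributing more than 5 just wastes the excess. So contributing exactly 5 is a best response.
Each player's payoff: 14 − 5 + 37 = 46.

46 dollars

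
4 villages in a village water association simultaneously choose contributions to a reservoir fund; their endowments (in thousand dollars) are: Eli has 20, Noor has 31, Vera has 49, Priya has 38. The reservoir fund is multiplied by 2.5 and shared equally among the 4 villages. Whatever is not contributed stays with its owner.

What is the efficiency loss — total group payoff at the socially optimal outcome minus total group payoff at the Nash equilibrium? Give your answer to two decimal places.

207.00 thousand dollars

The private return per contributed unit is 2.5/4 = 0.6250 < 1 for every player regardless of endowment, so the Nash equilibrium is zero contribution and the group total is Σ E_j = 20 + 31 + 49 + 38 = 138.
Each contributed unit returns 2.500 to the group, so the social optimum is full contribution by everyone: group total = 2.500 × 138 = 345.00.
Efficiency loss = (2.500 − 1) × 138 = 207.00.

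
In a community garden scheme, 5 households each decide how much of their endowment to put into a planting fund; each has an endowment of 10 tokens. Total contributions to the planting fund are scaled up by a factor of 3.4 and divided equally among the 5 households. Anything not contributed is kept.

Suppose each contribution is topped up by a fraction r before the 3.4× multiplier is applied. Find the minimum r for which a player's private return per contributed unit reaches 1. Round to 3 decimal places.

With matching at rate r, one contributed unit becomes (1 + r) in the planting fund and returns 3.4 × (1 + r) / 5 to the contributor.
Setting this equal to 1: 1 + r = 5/3.4 = 1.4706.
So the minimum matching rate is r = 1.4706 − 1 = 0.471.

0.471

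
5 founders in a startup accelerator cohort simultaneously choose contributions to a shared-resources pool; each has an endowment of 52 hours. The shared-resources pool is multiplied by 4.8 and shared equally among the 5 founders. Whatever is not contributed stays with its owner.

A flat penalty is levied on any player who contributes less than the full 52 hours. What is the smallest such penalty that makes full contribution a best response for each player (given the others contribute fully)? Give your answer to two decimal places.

Given the others contribute fully, the best deviation is to contribute 0 (any partial contribution still incurs the fine and gives up units whose private return 0.9600 is below 1).
Deviating from 52 to 0 saves 52 hours but forfeits the deviator's share of the drop in the shared-resources pool: 4.8/5 × 52 = 49.92.
So the deviation gain is 52 − 49.92 = 2.08, and the fine must be at least 2.08 hours to wipe it out.

2.08 hours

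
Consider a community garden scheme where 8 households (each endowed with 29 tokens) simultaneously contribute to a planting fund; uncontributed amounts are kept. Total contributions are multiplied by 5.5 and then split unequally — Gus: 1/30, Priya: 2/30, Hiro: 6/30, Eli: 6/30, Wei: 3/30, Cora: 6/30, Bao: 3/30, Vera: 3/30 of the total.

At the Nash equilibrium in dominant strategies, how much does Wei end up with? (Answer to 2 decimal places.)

76.85 tokens

Player j's private return per contributed unit is 5.5 × (j's share). Contributing is weakly dominant for j when that share is at least 1/5.5 = 0.1818, and contributing 0 is dominant otherwise.
The shares above 0.1818 belong to Hiro, Eli and Cora, contributing 29 each; the remaining 5 contribute 0. Total contributed: 87.
Wei keeps 29 and receives 5.5 × 87 × 3/30 = 47.85 from the planting fund, for a payoff of 76.85.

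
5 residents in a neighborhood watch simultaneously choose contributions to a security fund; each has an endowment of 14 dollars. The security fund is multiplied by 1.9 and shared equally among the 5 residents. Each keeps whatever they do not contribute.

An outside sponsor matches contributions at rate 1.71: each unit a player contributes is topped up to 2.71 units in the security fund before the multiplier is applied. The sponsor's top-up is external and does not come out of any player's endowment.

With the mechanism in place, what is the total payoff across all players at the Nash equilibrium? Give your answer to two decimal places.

Under the mechanism each unit contributed yields 1.9 × 2.71 / 5 = 1.0298 back to its contributor per unit of net cost, which exceeds 1, making full contribution the dominant choice for everyone.
At the Nash equilibrium everyone contributes 14. Group total payoff = 1.9 × 2.71 × 70 = 360.43.

360.43 dollars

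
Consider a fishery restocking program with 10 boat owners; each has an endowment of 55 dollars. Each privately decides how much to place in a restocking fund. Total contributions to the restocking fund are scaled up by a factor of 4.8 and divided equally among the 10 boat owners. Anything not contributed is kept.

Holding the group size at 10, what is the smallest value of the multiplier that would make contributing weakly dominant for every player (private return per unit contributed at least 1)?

A contributed unit returns (multiplier)/10 to its contributor.
This reaches 1 exactly when the multiplier is 10.

10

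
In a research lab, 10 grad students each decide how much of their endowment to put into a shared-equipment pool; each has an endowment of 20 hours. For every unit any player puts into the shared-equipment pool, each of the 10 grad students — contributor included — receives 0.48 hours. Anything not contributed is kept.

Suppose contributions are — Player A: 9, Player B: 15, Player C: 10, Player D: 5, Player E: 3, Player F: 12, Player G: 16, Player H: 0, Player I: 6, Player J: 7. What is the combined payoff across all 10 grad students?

515.40 hours

Total contributed: 9 + 15 + 10 + 5 + 3 + 12 + 16 + 0 + 6 + 7 = 83; total kept: 10 × 20 − 83 = 117.
The shared-equipment pool pays out 0.48 × 10 × 83 = 398.40 in aggregate.
Group total = 117 + 398.40 = 515.40.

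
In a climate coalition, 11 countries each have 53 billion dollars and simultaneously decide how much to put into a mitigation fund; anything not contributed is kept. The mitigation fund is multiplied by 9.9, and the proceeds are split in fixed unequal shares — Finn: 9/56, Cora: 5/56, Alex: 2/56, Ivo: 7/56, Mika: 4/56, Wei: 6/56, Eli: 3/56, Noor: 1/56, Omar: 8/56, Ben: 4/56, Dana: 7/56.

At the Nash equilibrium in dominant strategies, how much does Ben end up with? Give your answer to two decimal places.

240.39 billion dollars

A player with share s gets back 9.9·s per unit contributed, so full contribution is dominant for anyone with s > 1/9.9 = 0.1010 and zero contribution is dominant for anyone below.
The shares above 0.1010 belong to Finn, Ivo, Wei, Omar and Dana, contributing 53 each; the remaining 6 contribute 0. Total contributed: 265.
Ben keeps 53 and receives 9.9 × 265 × 4/56 = 187.39 from the mitigation fund, for a payoff of 240.39.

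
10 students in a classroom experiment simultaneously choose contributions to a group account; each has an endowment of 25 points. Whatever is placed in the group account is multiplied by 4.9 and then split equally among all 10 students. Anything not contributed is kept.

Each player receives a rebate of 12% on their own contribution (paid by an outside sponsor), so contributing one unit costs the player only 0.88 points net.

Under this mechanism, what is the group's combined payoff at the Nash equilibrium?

250.00 points

The effective private return is (4.9/10) / 0.88 = 0.5568, which is still under 1, so the mechanism doesn't change anyone's dominant strategy: zero contribution.
At the Nash equilibrium no one contributes; group total payoff = 10 × 25 = 250.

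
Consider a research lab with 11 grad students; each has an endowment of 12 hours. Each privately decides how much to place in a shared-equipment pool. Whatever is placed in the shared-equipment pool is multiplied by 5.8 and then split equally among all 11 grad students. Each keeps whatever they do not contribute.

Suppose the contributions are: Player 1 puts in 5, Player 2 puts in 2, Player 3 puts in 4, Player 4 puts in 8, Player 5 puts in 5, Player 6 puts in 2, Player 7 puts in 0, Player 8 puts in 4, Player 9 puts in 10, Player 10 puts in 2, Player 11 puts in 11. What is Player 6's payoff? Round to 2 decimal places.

Total contributed: 5 + 2 + 4 + 8 + 5 + 2 + 0 + 4 + 10 + 2 + 11 = 53.
Each receives 5.8 × 53 / 11 = 27.95 from the shared-equipment pool.
Player 6 keeps 12 − 2 = 10, so Player 6's payoff is 10 + 27.95 = 37.95.

37.95 hours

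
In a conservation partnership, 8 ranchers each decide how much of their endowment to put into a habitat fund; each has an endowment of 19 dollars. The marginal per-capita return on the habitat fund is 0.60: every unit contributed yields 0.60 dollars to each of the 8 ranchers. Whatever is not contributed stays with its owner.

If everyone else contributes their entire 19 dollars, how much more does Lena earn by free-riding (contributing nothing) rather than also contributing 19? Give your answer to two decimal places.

Switching from a contribution of 19 to 0 lets Lena keep an extra 19 dollars, but lowers the habitat fund by 19, which costs Lena their own share of that drop: 0.60 × 19 = 11.40.
Net gain = 19 − 11.40 = 7.60. The private return per contributed unit (0.60) is below 1, so free-riding is indeed the best response regardless of what the others do.

7.60 dollars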